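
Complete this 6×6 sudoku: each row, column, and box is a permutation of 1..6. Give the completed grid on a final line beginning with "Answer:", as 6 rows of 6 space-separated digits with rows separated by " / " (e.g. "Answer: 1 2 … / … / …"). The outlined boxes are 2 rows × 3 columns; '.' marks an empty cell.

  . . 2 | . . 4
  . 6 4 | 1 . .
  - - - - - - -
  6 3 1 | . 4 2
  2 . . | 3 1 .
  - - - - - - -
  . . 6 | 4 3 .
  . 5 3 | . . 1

Step 1. [r1c1∈{1,3,5}] 3 has one home in row 1: r1c1 ⇒ r1c1=3.
Step 2. [r2c5∈{2,5}] across row 2, 2 lands solely at r2c5 ⇒ r2c5=2.
Step 3. [r1c5∈{5,6}] col 5 places 5 nowhere but r1c5, so r1c5=5.
Step 4. [r6c4∈{2,6}] 2 has one home in row 6: r6c4 ⇒ r6c4=2.
Step 5. [r3c4∈{5}] r3c4 has the single candidate 5 ⇒ r3c4=5.
Step 6. [r5c1∈{1}] r5c1 has the single candidate 1. So r5c1=1.
Step 7. [r6c5∈{6}] r6c5 has the single candidate 6. So r6c5=6.
Step 8. [r4c6∈{6}] nothing but 6 survives at r4c6. So r4c6=6.
Step 9. [r6c1∈{4}] nothing but 4 survives at r6c1. So r6c1=4.
Step 10. [r4c3∈{5}] r4c3 is down to just 5. So r4c3=5.
Step 11. [r5c6∈{5}] only 5 remains possible at r5c6 ⇒ r5c6=5.
Step 12. [r4c2∈{4}] r4c2's peers cover all but 4 ⇒ r4c2=4.
Step 13. [r5c2∈{2}] r5c2 is down to just 2. So r5c2=2.
Step 14. [r2c1∈{5}] r2c1's peers cover all but 5. So r2c1=5.
Step 15. [r1c2∈{1}] r1c2's peers cover all but 1. So r1c2=1.
Step 16. [r2c6∈{3}] only 3 remains possible at r2c6, so r2c6=3.
Step 17. [r1c4∈{6}] r1c4's peers cover all but 6 ⇒ r1c4=6.

Answer: 3 1 2 6 5 4 / 5 6 4 1 2 3 / 6 3 1 5 4 2 / 2 4 5 3 1 6 / 1 2 6 4 3 5 / 4 5 3 2 6 1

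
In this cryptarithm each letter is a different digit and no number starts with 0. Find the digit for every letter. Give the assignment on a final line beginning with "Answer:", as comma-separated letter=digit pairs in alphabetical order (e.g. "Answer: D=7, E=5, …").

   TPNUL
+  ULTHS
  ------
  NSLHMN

Step 1. [col 1: L + S ≡ N (mod 10)] column 1 (L + S ≡ N (mod 10), carry-in 0) doesn't pin S yet; pick S=2 and continue, so S=2.
Step 2. [col 1: L + S ≡ N (mod 10)] L=9 is one option consistent with column 1 (L + S ≡ N (mod 10), carry-in 0) — take it ⇒ L=9.
Step 3. [col 1: L + S ≡ N (mod 10)] from column 1 (L=9, S=2, carry-in 0, digits 2,9 already taken and all letters distinct): N must equal 1, so N=1.
Step 4. [col 2: U + H ≡ M (mod 10)] no forcing yet in column 2 (carry-in 1); H=6 is free and consistent — try it, so H=6.
Step 5. [col 2: U + H ≡ M (mod 10)] M=5 is one option consistent with column 2 (U + H ≡ M (mod 10), carry-in 1) — take it, so M=5.
Step 6. [col 2: U + H ≡ M (mod 10)] column 2 reads U+H+carry(1)=M with H=6, M=5; with digits 1,2,5,6,9 already taken and all letters distinct, the only value for U is 8, so U=8.
Step 7. [col 3: N + T ≡ H (mod 10)] from column 3 (N=1, H=6, carry-in 1, digits 1,2,5,6,8,9 already taken and all letters distinct): T must equal 4, so T=4.
Step 8. [col 4: P + L ≡ L (mod 10)] column 4 reads P+L+carry(0)=L with L=9; with digits 1,2,4,5,6,8,9 already taken and all letters distinct, the only value for P is 0 ⇒ P=0.

Answer: H=6, L=9, M=5, N=1, P=0, S=2, T=4, U=8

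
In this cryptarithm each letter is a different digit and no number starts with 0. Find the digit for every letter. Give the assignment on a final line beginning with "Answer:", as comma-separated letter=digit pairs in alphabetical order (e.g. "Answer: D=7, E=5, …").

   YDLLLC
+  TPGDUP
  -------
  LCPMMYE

Step 1. [L] adding two 6-digit numbers gives at most 6+1 digits, and here it does — L is that final carry and must be 1. So L=1.
Step 2. [col 1: C + P ≡ E (mod 10)] no forcing yet in column 1 (carry-in 0); E=5 is free and consistent — try it. So E=5.
Step 3. [col 1: C + P ≡ E (mod 10)] P=3 is one option consistent with column 1 (C + P ≡ E (mod 10), carry-in 0) — take it, so P=3.
Step 4. [col 1: C + P ≡ E (mod 10)] column 1: given P=3, E=5, carry-in 0, and digits 1,3,5 already taken and all letters distinct, C+P≡E (mod 10) forces C=2 ⇒ C=2.
Step 5. [col 2: L + U ≡ Y (mod 10)] several values work for Y in column 2 (L + U ≡ Y (mod 10), carry-in 0); try Y=7. So Y=7.
Step 6. [col 2: L + U ≡ Y (mod 10)] in column 2 we have L+U≡Y with carry-in 0; given L=1, Y=7 and digits 1,2,3,5,7 already taken and all letters distinct, that pins U to 6 ⇒ U=6.
Step 7. [col 3: L + D ≡ M (mod 10)] M=0 is one option consistent with column 3 (L + D ≡ M (mod 10), carry-in 0) — take it, so M=0.
Step 8. [col 3: L + D ≡ M (mod 10)] in column 3 we have L+D≡M with carry-in 0; given L=1, M=0 and digits 0,1,2,3,5,6,7 already taken and all letters distinct, that pins D to 9. So D=9.
Step 9. [col 4: L + G ≡ M (mod 10)] from column 4 (L=1, M=0, carry-in 1, digits 0,1,2,3,5,6,7,9 already taken and all letters distinct): G must equal 8 ⇒ G=8.
Step 10. [col 6: Y + T ≡ C (mod 10)] from column 6 (Y=7, C=2, carry-in 1, digits 0,1,2,3,5,6,7,8,9 already taken and all letters distinct): T must equal 4, so T=4.

Answer: C=2, D=9, E=5, G=8, L=1, M=0, P=3, T=4, U=6, Y=7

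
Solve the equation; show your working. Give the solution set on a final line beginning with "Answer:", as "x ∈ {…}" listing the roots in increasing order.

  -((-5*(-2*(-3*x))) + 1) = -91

Step 1. [-((-5*(-2*(-3*x))) + 1) = -91] flip signs both sides. So neg: (-5*(-2*(-3*x))) + 1 = 91.
Step 2. [(-5*(-2*(-3*x))) + 1 = 91] peel the +1: subtract 1 from each side. So sub: -5*(-2*(-3*x)) = 90.
Step 3. [-5*(-2*(-3*x)) = 90] -5·(inner) — divide through by -5. So div: -2*(-3*x) = -18.
Step 4. [-2*(-3*x) = -18] divide by the outer -2. So div: -3*x = 9.
Step 5. [-3*x = 9] LHS = -3·(…); ÷-3 both sides. So div: x = -3.

Answer: x ∈ {-3}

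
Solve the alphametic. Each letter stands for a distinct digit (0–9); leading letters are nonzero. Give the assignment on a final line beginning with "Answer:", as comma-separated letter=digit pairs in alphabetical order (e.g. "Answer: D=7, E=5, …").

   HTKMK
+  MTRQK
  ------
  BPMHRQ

Step 1. [B] adding two 5-digit numbers gives at most 5+1 digits, and here it does — B is that final carry and must be 1. So B=1.
Step 2. [col 1: K + K ≡ Q (mod 10)] K=6 is one option consistent with column 1 (K + K ≡ Q (mod 10), carry-in 0) — take it, so K=6.
Step 3. [col 1: K + K ≡ Q (mod 10)] column 1: given K=6, carry-in 0, and digits 1,6 already taken and all letters distinct, K+K≡Q (mod 10) forces Q=2. So Q=2.
Step 4. [col 2: M + Q ≡ R (mod 10)] M=5 is one option consistent with column 2 (M + Q ≡ R (mod 10), carry-in 1) — take it, so M=5.
Step 5. [col 2: M + Q ≡ R (mod 10)] column 2: given M=5, Q=2, carry-in 1, and digits 1,2,5,6 already taken and all letters distinct, M+Q≡R (mod 10) forces R=8, so R=8.
Step 6. [col 3: K + R ≡ H (mod 10)] from column 3 (K=6, R=8, carry-in 0, digits 1,2,5,6,8 already taken and all letters distinct): H must equal 4. So H=4.
Step 7. [col 4: T + T ≡ M (mod 10)] in column 4 we have T+T≡M with carry-in 1; given M=5 and digits 1,2,4,5,6,8 already taken and all letters distinct, that pins T to 7 ⇒ T=7.
Step 8. [col 5: H + M ≡ P (mod 10)] column 5 reads H+M+carry(1)=P with H=4, M=5; with digits 1,2,4,5,6,7,8 already taken and all letters distinct, the only value for P is 0, so P=0.

Answer: B=1, H=4, K=6, M=5, P=0, Q=2, R=8, T=7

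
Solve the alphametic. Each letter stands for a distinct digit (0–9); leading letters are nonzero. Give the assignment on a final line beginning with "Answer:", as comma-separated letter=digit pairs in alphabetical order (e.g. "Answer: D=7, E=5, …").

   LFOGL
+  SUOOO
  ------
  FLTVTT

Step 1. [F] the sum has 6 digits but both addends have 5; that extra leading digit F is the final carry, namely 1. So F=1.
Step 2. [col 1: L + O ≡ T (mod 10)] column 1 (L + O ≡ T (mod 10), carry-in 0) doesn't pin L yet; pick L=3 and continue, so L=3.
Step 3. [col 1: L + O ≡ T (mod 10)] no forcing yet in column 1 (carry-in 0); O=7 is free and consistent — try it. So O=7.
Step 4. [col 1: L + O ≡ T (mod 10)] from column 1 (L=3, O=7, carry-in 0, digits 1,3,7 already taken and all letters distinct): T must equal 0 ⇒ T=0.
Step 5. [col 2: G + O ≡ T (mod 10)] column 2 reads G+O+carry(1)=T with O=7, T=0; with digits 0,1,3,7 already taken and all letters distinct, the only value for G is 2, so G=2.
Step 6. [col 3: O + O ≡ V (mod 10)] column 3 reads O+O+carry(1)=V with O=7; with digits 0,1,2,3,7 already taken and all letters distinct, the only value for V is 5 ⇒ V=5.
Step 7. [col 4: F + U ≡ T (mod 10)] column 4: given F=1, T=0, carry-in 1, and digits 0,1,2,3,5,7 already taken and all letters distinct, F+U≡T (mod 10) forces U=8 ⇒ U=8.
Step 8. [col 5: L + S ≡ L (mod 10)] from column 5 (L=3, carry-in 1, digits 0,1,2,3,5,7,8 already taken and all letters distinct): S must equal 9. So S=9.

Answer: F=1, G=2, L=3, O=7, S=9, T=0, U=8, V=5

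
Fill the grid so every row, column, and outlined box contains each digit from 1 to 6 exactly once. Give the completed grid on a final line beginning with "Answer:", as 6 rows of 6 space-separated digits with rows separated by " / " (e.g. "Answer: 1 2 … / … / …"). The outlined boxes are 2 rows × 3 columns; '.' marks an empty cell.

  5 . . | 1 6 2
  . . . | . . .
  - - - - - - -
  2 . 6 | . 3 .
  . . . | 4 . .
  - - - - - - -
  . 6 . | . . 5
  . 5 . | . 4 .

Step 1. [r2c6∈{3,4}] across col 6, 4 lands solely at r2c6. So r2c6=4.
Step 2. [r2c4∈{3,5}] 3 has one home in box 2: r2c4, so r2c4=3.
Step 3. [r6c6∈{1,3,6}] col 6 places 3 nowhere but r6c6. So r6c6=3.
Step 4. [r6c1∈{1}] only 1 remains possible at r6c1 ⇒ r6c1=1.
Step 5. [r4c5∈{1,2,5}] in row 4, 2 fits only at r4c5 ⇒ r4c5=2.
Step 6. [r6c3∈{2}] r6c3 has the single candidate 2 ⇒ r6c3=2.
Step 7. [r4c1∈{3}] r4c1's peers cover all but 3. So r4c1=3.
Step 8. [r4c2∈{1}] only 1 remains possible at r4c2. So r4c2=1.
Step 9. [r1c2∈{3,4}] col 2 places 3 nowhere but r1c2 ⇒ r1c2=3.
Step 10. [r5c1∈{4}] r5c1 has the single candidate 4. So r5c1=4.
Step 11. [r2c2∈{2}] r2c2 has the single candidate 2, so r2c2=2.
Step 12. [r2c1∈{6}] r2c1 has the single candidate 6, so r2c1=6.
Step 13. [r2c5∈{5}] only 5 remains possible at r2c5. So r2c5=5.
Step 14. [r4c6∈{6}] r4c6 has the single candidate 6. So r4c6=6.
Step 15. [r1c3∈{4}] nothing but 4 survives at r1c3. So r1c3=4.
Step 16. [r5c5∈{1}] r5c5's peers cover all but 1. So r5c5=1.
Step 17. [r2c3∈{1}] r2c3's peers cover all but 1, so r2c3=1.
Step 18. [r3c2∈{4}] r3c2 is down to just 4. So r3c2=4.
Step 19. [r6c4∈{6}] r6c4 has the single candidate 6 ⇒ r6c4=6.
Step 20. [r5c3∈{3}] nothing but 3 survives at r5c3, so r5c3=3.
Step 21. [r3c6∈{1}] r3c6 has the single candidate 1, so r3c6=1.
Step 22. [r5c4∈{2}] r5c4's peers cover all but 2, so r5c4=2.
Step 23. [r3c4∈{5}] only 5 remains possible at r3c4, so r3c4=5.
Step 24. [r4c3∈{5}] r4c3 is down to just 5 ⇒ r4c3=5.

Answer: 5 3 4 1 6 2 / 6 2 1 3 5 4 / 2 4 6 5 3 1 / 3 1 5 4 2 6 / 4 6 3 2 1 5 / 1 5 2 6 4 3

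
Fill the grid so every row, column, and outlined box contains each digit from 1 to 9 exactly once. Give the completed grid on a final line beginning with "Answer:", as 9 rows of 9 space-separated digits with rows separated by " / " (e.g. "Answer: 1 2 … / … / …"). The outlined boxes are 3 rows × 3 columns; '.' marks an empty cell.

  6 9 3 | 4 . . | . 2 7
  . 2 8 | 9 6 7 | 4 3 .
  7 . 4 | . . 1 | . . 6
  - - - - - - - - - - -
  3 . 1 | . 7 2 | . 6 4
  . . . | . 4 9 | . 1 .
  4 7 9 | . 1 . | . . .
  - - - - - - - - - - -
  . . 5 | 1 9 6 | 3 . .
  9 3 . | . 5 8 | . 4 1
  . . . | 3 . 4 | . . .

Step 1. [r2c9∈{5}] only 5 remains possible at r2c9. So r2c9=5.
Step 2. [r5c1∈{2,5,8}] in col 1, 5 fits only at r5c1 ⇒ r5c1=5.
Step 3. [r9c5∈{2}] nothing but 2 survives at r9c5. So r9c5=2.
Step 4. [r4c2∈{8}] nothing but 8 survives at r4c2. So r4c2=8.
Step 5. [r5c3∈{2,6}] box 4 places 2 nowhere but r5c3 ⇒ r5c3=2.
Step 6. [r8c7∈{2,6,7}] r8c7 is the only open cell in row 8 admitting 2, so r8c7=2.
Step 7. [r7c9∈{8}] only 8 remains possible at r7c9, so r7c9=8.
Step 8. [r9c7∈{5,6,7,9}] col 7 places 6 nowhere but r9c7. So r9c7=6.
Step 9. [r4c4∈{5}] only 5 remains possible at r4c4 ⇒ r4c4=5.
Step 10. [r9c8∈{5,7,9}] 5 has one home in row 9: r9c8. So r9c8=5.
Step 11. [r6c8∈{8}] r6c8 has the single candidate 8 ⇒ r6c8=8.
Step 12. [r1c5∈{8}] nothing but 8 survives at r1c5 ⇒ r1c5=8.
Step 13. [r5c9∈{3}] only 3 remains possible at r5c9. So r5c9=3.
Step 14. [r5c4∈{6,8}] row 5 places 8 nowhere but r5c4. So r5c4=8.
Step 15. [r9c2∈{1}] r9c2's peers cover all but 1. So r9c2=1.
Step 16. [r8c3∈{6,7}] across row 8, 6 lands solely at r8c3, so r8c3=6.
Step 17. [r4c7∈{9}] only 9 remains possible at r4c7 ⇒ r4c7=9.
Step 18. [r3c2∈{5}] only 5 remains possible at r3c2 ⇒ r3c2=5.
Step 19. [r6c7∈{5}] r6c7 is down to just 5 ⇒ r6c7=5.
Step 20. [r7c2∈{4}] r7c2 has the single candidate 4. So r7c2=4.
Step 21. [r7c1∈{2}] r7c1 is down to just 2, so r7c1=2.
Step 22. [r9c1∈{8}] r9c1's peers cover all but 8, so r9c1=8.
Step 23. [r9c9∈{9}] nothing but 9 survives at r9c9 ⇒ r9c9=9.
Step 24. [r5c7∈{7}] r5c7's peers cover all but 7, so r5c7=7.
Step 25. [r6c6∈{3}] r6c6 has the single candidate 3. So r6c6=3.
Step 26. [r1c7∈{1}] r1c7 is down to just 1 ⇒ r1c7=1.
Step 27. [r3c8∈{9}] nothing but 9 survives at r3c8, so r3c8=9.
Step 28. [r9c3∈{7}] nothing but 7 survives at r9c3 ⇒ r9c3=7.
Step 29. [r6c9∈{2}] nothing but 2 survives at r6c9 ⇒ r6c9=2.
Step 30. [r8c4∈{7}] nothing but 7 survives at r8c4. So r8c4=7.
Step 31. [r3c5∈{3}] nothing but 3 survives at r3c5. So r3c5=3.
Step 32. [r6c4∈{6}] nothing but 6 survives at r6c4 ⇒ r6c4=6.
Step 33. [r7c8∈{7}] r7c8's peers cover all but 7. So r7c8=7.
Step 34. [r3c7∈{8}] r3c7's peers cover all but 8. So r3c7=8.
Step 35. [r2c1∈{1}] r2c1 has the single candidate 1. So r2c1=1.
Step 36. [r1c6∈{5}] r1c6 is down to just 5, so r1c6=5.
Step 37. [r5c2∈{6}] r5c2 has the single candidate 6. So r5c2=6.
Step 38. [r3c4∈{2}] r3c4 has the single candidate 2 ⇒ r3c4=2.

Answer: 6 9 3 4 8 5 1 2 7 / 1 2 8 9 6 7 4 3 5 / 7 5 4 2 3 1 8 9 6 / 3 8 1 5 7 2 9 6 4 / 5 6 2 8 4 9 7 1 3 / 4 7 9 6 1 3 5 8 2 / 2 4 5 1 9 6 3 7 8 / 9 3 6 7 5 8 2 4 1 / 8 1 7 3 2 4 6 5 9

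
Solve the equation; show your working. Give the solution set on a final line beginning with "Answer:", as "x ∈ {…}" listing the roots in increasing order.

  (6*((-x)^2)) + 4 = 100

Step 1. [(6*((-x)^2)) + 4 = 100] the outer +4 inverts by subtracting 4, so sub: 6*((-x)^2) = 96.
Step 2. [6*((-x)^2) = 96] LHS = 6·(…); ÷6 both sides ⇒ div: (-x)^2 = 16.
Step 3. [(-x)^2 = 16] √ both sides: 16 ≥ 0 gives two branches ⇒ sqrt: -x = 4 or -4.
Step 4. [-x = 4 or -4] LHS negated; negate both sides. So neg: x = -4 or 4.

Answer: x ∈ {-4, 4}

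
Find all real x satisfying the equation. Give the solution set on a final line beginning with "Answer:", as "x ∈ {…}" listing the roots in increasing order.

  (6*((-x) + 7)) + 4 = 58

Step 1. [(6*((-x) + 7)) + 4 = 58] peel the +4: subtract 4 from each side ⇒ sub: 6*((-x) + 7) = 54.
Step 2. [6*((-x) + 7) = 54] divide by the outer 6. So div: (-x) + 7 = 9.
Step 3. [(-x) + 7 = 9] 7 comes off first (subtract 7), so sub: -x = 2.
Step 4. [-x = 2] LHS negated; negate both sides, so neg: x = -2.

Answer: x ∈ {-2}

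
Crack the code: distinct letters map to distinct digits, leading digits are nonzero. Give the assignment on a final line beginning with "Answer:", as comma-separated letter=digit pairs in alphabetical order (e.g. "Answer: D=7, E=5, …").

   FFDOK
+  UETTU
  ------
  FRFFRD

Step 1. [col 1: K + U ≡ D (mod 10)] column 1 (K + U ≡ D (mod 10), carry-in 0) doesn't pin U yet; pick U=8 and continue. So U=8.
Step 2. [col 1: K + U ≡ D (mod 10)] D=3 is one option consistent with column 1 (K + U ≡ D (mod 10), carry-in 0) — take it. So D=3.
Step 3. [col 1: K + U ≡ D (mod 10)] from column 1 (U=8, D=3, carry-in 0, digits 3,8 already taken and all letters distinct): K must equal 5, so K=5.
Step 4. [col 2: O + T ≡ R (mod 10)] column 2 (O + T ≡ R (mod 10), carry-in 1) doesn't pin O yet; pick O=2 and continue ⇒ O=2.
Step 5. [col 2: O + T ≡ R (mod 10)] no forcing yet in column 2 (carry-in 1); T=7 is free and consistent — try it ⇒ T=7.
Step 6. [col 2: O + T ≡ R (mod 10)] column 2 reads O+T+carry(1)=R with O=2, T=7; with digits 2,3,5,7,8 already taken and all letters distinct, the only value for R is 0. So R=0.
Step 7. [col 3: D + T ≡ F (mod 10)] in column 3 we have D+T≡F with carry-in 1; given D=3, T=7 and digits 0,2,3,5,7,8 already taken and all letters distinct, that pins F to 1, so F=1.
Step 8. [col 4: F + E ≡ F (mod 10)] column 4: given F=1, carry-in 1, and digits 0,1,2,3,5,7,8 already taken and all letters distinct, F+E≡F (mod 10) forces E=9, so E=9.

Answer: D=3, E=9, F=1, K=5, O=2, R=0, T=7, U=8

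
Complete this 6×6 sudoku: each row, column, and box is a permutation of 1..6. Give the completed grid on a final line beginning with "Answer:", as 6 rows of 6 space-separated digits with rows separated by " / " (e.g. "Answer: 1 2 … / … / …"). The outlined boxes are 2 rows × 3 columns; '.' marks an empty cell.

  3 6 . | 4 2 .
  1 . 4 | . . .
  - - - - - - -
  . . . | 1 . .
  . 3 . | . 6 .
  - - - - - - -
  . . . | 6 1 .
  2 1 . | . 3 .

Step 1. [r1c3∈{5}] nothing but 5 survives at r1c3. So r1c3=5.
Step 2. [r3c5∈{4,5}] r3c5 is the only open cell in col 5 admitting 4 ⇒ r3c5=4.
Step 3. [r6c4∈{5}] r6c4's peers cover all but 5 ⇒ r6c4=5.
Step 4. [r5c6∈{2,4}] row 5 places 2 nowhere but r5c6 ⇒ r5c6=2.
Step 5. [r4c6∈{5}] r4c6 has the single candidate 5. So r4c6=5.
Step 6. [r5c2∈{4,5}] col 2 places 4 nowhere but r5c2. So r5c2=4.
Step 7. [r3c2∈{2,5}] r3c2 is the only open cell in col 2 admitting 5. So r3c2=5.
Step 8. [r3c3∈{2,6}] in row 3, 2 fits only at r3c3 ⇒ r3c3=2.
Step 9. [r2c4∈{3}] r2c4's peers cover all but 3 ⇒ r2c4=3.
Step 10. [r3c6∈{3}] r3c6 has the single candidate 3, so r3c6=3.
Step 11. [r2c5∈{5}] r2c5's peers cover all but 5, so r2c5=5.
Step 12. [r3c1∈{6}] r3c1 is down to just 6. So r3c1=6.
Step 13. [r6c3∈{6}] r6c3 has the single candidate 6, so r6c3=6.
Step 14. [r5c3∈{3}] r5c3 has the single candidate 3 ⇒ r5c3=3.
Step 15. [r2c2∈{2}] r2c2's peers cover all but 2. So r2c2=2.
Step 16. [r4c3∈{1}] nothing but 1 survives at r4c3 ⇒ r4c3=1.
Step 17. [r4c4∈{2}] only 2 remains possible at r4c4. So r4c4=2.
Step 18. [r6c6∈{4}] nothing but 4 survives at r6c6. So r6c6=4.
Step 19. [r1c6∈{1}] r1c6 has the single candidate 1. So r1c6=1.
Step 20. [r5c1∈{5}] r5c1's peers cover all but 5. So r5c1=5.
Step 21. [r2c6∈{6}] r2c6's peers cover all but 6, so r2c6=6.
Step 22. [r4c1∈{4}] only 4 remains possible at r4c1. So r4c1=4.

Answer: 3 6 5 4 2 1 / 1 2 4 3 5 6 / 6 5 2 1 4 3 / 4 3 1 2 6 5 / 5 4 3 6 1 2 / 2 1 6 5 3 4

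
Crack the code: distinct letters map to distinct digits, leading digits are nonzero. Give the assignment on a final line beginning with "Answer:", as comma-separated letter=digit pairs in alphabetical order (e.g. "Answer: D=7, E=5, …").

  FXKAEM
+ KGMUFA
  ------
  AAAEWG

Step 1. [col 1: M + A ≡ G (mod 10)] column 1 (M + A ≡ G (mod 10), carry-in 0) doesn't pin G yet; pick G=5 and continue. So G=5.
Step 2. [col 1: M + A ≡ G (mod 10)] no forcing yet in column 1 (carry-in 0); A=9 is free and consistent — try it ⇒ A=9.
Step 3. [col 1: M + A ≡ G (mod 10)] column 1 reads M+A+carry(0)=G with A=9, G=5; with digits 5,9 already taken and all letters distinct, the only value for M is 6 ⇒ M=6.
Step 4. [col 2: E + F ≡ W (mod 10)] W=8 is one option consistent with column 2 (E + F ≡ W (mod 10), carry-in 1) — take it ⇒ W=8.
Step 5. [col 2: E + F ≡ W (mod 10)] column 2 (E + F ≡ W (mod 10), carry-in 1) doesn't pin E yet; pick E=0 and continue ⇒ E=0.
Step 6. [col 2: E + F ≡ W (mod 10)] column 2 reads E+F+carry(1)=W with E=0, W=8; with digits 0,5,6,8,9 already taken and all letters distinct, the only value for F is 7 ⇒ F=7.
Step 7. [col 3: A + U ≡ E (mod 10)] column 3: given A=9, E=0, carry-in 0, and digits 0,5,6,7,8,9 already taken and all letters distinct, A+U≡E (mod 10) forces U=1, so U=1.
Step 8. [col 4: K + M ≡ A (mod 10)] column 4: given M=6, A=9, carry-in 1, and digits 0,1,5,6,7,8,9 already taken and all letters distinct, K+M≡A (mod 10) forces K=2 ⇒ K=2.
Step 9. [col 5: X + G ≡ A (mod 10)] in column 5 we have X+G≡A with carry-in 0; given G=5, A=9 and digits 0,1,2,5,6,7,8,9 already taken and all letters distinct, that pins X to 4. So X=4.

Answer: A=9, E=0, F=7, G=5, K=2, M=6, U=1, W=8, X=4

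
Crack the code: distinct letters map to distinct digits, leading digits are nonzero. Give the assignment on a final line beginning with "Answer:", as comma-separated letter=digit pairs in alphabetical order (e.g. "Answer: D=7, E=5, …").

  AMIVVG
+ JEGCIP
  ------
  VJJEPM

Step 1. [col 1: G + P ≡ M (mod 10)] no forcing yet in column 1 (carry-in 0); G=6 is free and consistent — try it. So G=6.
Step 2. [col 1: G + P ≡ M (mod 10)] column 1 (G + P ≡ M (mod 10), carry-in 0) doesn't pin M yet; pick M=5 and continue ⇒ M=5.
Step 3. [col 1: G + P ≡ M (mod 10)] from column 1 (G=6, M=5, carry-in 0, digits 5,6 already taken and all letters distinct): P must equal 9 ⇒ P=9.
Step 4. [col 2: V + I ≡ P (mod 10)] no forcing yet in column 2 (carry-in 1); V=8 is free and consistent — try it ⇒ V=8.
Step 5. [col 2: V + I ≡ P (mod 10)] from column 2 (V=8, P=9, carry-in 1, digits 5,6,8,9 already taken and all letters distinct): I must equal 0, so I=0.
Step 6. [col 3: V + C ≡ E (mod 10)] several values work for C in column 3 (V + C ≡ E (mod 10), carry-in 0); try C=4, so C=4.
Step 7. [col 3: V + C ≡ E (mod 10)] column 3: given V=8, C=4, carry-in 0, and digits 0,4,5,6,8,9 already taken and all letters distinct, V+C≡E (mod 10) forces E=2 ⇒ E=2.
Step 8. [col 4: I + G ≡ J (mod 10)] column 4: given I=0, G=6, carry-in 1, and digits 0,2,4,5,6,8,9 already taken and all letters distinct, I+G≡J (mod 10) forces J=7, so J=7.
Step 9. [col 6: A + J ≡ V (mod 10)] column 6 reads A+J+carry(0)=V with J=7, V=8; with digits 0,2,4,5,6,7,8,9 already taken and all letters distinct, the only value for A is 1 ⇒ A=1.

Answer: A=1, C=4, E=2, G=6, I=0, J=7, M=5, P=9, V=8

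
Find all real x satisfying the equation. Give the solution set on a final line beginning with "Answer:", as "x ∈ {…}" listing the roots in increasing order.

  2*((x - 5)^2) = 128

Step 1. [2*((x - 5)^2) = 128] LHS = 2·(…); ÷2 both sides. So div: (x - 5)^2 = 64.
Step 2. [(x - 5)^2 = 64] 64 ≥ 0, LHS is (·)² — take ±√ ⇒ sqrt: x - 5 = 8 or -8.
Step 3. [x - 5 = 8 or -8] add 5: x sits inside (… - 5) ⇒ sub: x = 13 or -3.

Answer: x ∈ {-3, 13}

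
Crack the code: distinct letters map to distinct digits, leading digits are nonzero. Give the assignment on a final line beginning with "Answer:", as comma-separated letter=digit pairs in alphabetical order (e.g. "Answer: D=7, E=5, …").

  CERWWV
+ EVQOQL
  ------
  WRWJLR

Step 1. [col 1: V + L ≡ R (mod 10)] several values work for R in column 1 (V + L ≡ R (mod 10), carry-in 0); try R=8 ⇒ R=8.
Step 2. [col 1: V + L ≡ R (mod 10)] column 1 (V + L ≡ R (mod 10), carry-in 0) doesn't pin L yet; pick L=2 and continue, so L=2.
Step 3. [col 1: V + L ≡ R (mod 10)] from column 1 (L=2, R=8, carry-in 0, digits 2,8 already taken and all letters distinct): V must equal 6. So V=6.
Step 4. [col 2: W + Q ≡ L (mod 10)] no forcing yet in column 2 (carry-in 0); Q=7 is free and consistent — try it. So Q=7.
Step 5. [col 2: W + Q ≡ L (mod 10)] from column 2 (Q=7, L=2, carry-in 0, digits 2,6,7,8 already taken and all letters distinct): W must equal 5 ⇒ W=5.
Step 6. [col 3: W + O ≡ J (mod 10)] no forcing yet in column 3 (carry-in 1); O=3 is free and consistent — try it, so O=3.
Step 7. [col 3: W + O ≡ J (mod 10)] column 3: given W=5, O=3, carry-in 1, and digits 2,3,5,6,7,8 already taken and all letters distinct, W+O≡J (mod 10) forces J=9 ⇒ J=9.
Step 8. [col 5: E + V ≡ R (mod 10)] column 5 reads E+V+carry(1)=R with V=6, R=8; with digits 2,3,5,6,7,8,9 already taken and all letters distinct, the only value for E is 1. So E=1.
Step 9. [col 6: C + E ≡ W (mod 10)] from column 6 (E=1, W=5, carry-in 0, digits 1,2,3,5,6,7,8,9 already taken and all letters distinct): C must equal 4, so C=4.

Answer: C=4, E=1, J=9, L=2, O=3, Q=7, R=8, V=6, W=5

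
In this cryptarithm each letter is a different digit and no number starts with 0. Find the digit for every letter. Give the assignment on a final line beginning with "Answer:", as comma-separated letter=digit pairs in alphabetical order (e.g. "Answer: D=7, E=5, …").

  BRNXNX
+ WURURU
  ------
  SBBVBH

Step 1. [col 1: X + U ≡ H (mod 10)] several values work for U in column 1 (X + U ≡ H (mod 10), carry-in 0); try U=6 ⇒ U=6.
Step 2. [col 1: X + U ≡ H (mod 10)] X=2 is one option consistent with column 1 (X + U ≡ H (mod 10), carry-in 0) — take it ⇒ X=2.
Step 3. [col 1: X + U ≡ H (mod 10)] column 1 reads X+U+carry(0)=H with X=2, U=6; with digits 2,6 already taken and all letters distinct, the only value for H is 8, so H=8.
Step 4. [col 2: N + R ≡ B (mod 10)] column 2 (N + R ≡ B (mod 10), carry-in 0) doesn't pin R yet; pick R=4 and continue ⇒ R=4.
Step 5. [col 2: N + R ≡ B (mod 10)] no forcing yet in column 2 (carry-in 0); N=7 is free and consistent — try it, so N=7.
Step 6. [col 2: N + R ≡ B (mod 10)] in column 2 we have N+R≡B with carry-in 0; given N=7, R=4 and digits 2,4,6,7,8 already taken and all letters distinct, that pins B to 1. So B=1.
Step 7. [col 3: X + U ≡ V (mod 10)] column 3: given X=2, U=6, carry-in 1, and digits 1,2,4,6,7,8 already taken and all letters distinct, X+U≡V (mod 10) forces V=9 ⇒ V=9.
Step 8. [col 6: B + W ≡ S (mod 10)] column 6 reads B+W+carry(1)=S with B=1; with digits 1,2,4,6,7,8,9 already taken and all letters distinct, the only value for W is 3 ⇒ W=3.
Step 9. [col 6: B + W ≡ S (mod 10)] in column 6 we have B+W≡S with carry-in 1; given B=1, W=3 and digits 1,2,3,4,6,7,8,9 already taken and all letters distinct, that pins S to 5, so S=5.

Answer: B=1, H=8, N=7, R=4, S=5, U=6, V=9, W=3, X=2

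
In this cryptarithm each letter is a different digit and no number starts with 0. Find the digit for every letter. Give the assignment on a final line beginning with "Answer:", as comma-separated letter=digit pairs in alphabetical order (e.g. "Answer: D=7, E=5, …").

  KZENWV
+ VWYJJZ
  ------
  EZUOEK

Step 1. [col 1: V + Z ≡ K (mod 10)] several values work for V in column 1 (V + Z ≡ K (mod 10), carry-in 0); try V=1, so V=1.
Step 2. [col 1: V + Z ≡ K (mod 10)] no forcing yet in column 1 (carry-in 0); K=4 is free and consistent — try it, so K=4.
Step 3. [col 1: V + Z ≡ K (mod 10)] in column 1 we have V+Z≡K with carry-in 0; given V=1, K=4 and digits 1,4 already taken and all letters distinct, that pins Z to 3, so Z=3.
Step 4. [col 2: W + J ≡ E (mod 10)] no forcing yet in column 2 (carry-in 0); E=6 is free and consistent — try it, so E=6.
Step 5. [col 2: W + J ≡ E (mod 10)] several values work for W in column 2 (W + J ≡ E (mod 10), carry-in 0); try W=9, so W=9.
Step 6. [col 2: W + J ≡ E (mod 10)] column 2 reads W+J+carry(0)=E with W=9, E=6; with digits 1,3,4,6,9 already taken and all letters distinct, the only value for J is 7. So J=7.
Step 7. [col 3: N + J ≡ O (mod 10)] no forcing yet in column 3 (carry-in 1); O=0 is free and consistent — try it ⇒ O=0.
Step 8. [col 3: N + J ≡ O (mod 10)] in column 3 we have N+J≡O with carry-in 1; given J=7, O=0 and digits 0,1,3,4,6,7,9 already taken and all letters distinct, that pins N to 2 ⇒ N=2.
Step 9. [col 4: E + Y ≡ U (mod 10)] from column 4 (E=6, carry-in 1, digits 0,1,2,3,4,6,7,9 already taken and all letters distinct): U must equal 5 ⇒ U=5.
Step 10. [col 4: E + Y ≡ U (mod 10)] column 4 reads E+Y+carry(1)=U with E=6, U=5; with digits 0,1,2,3,4,5,6,7,9 already taken and all letters distinct, the only value for Y is 8. So Y=8.

Answer: E=6, J=7, K=4, N=2, O=0, U=5, V=1, W=9, Y=8, Z=3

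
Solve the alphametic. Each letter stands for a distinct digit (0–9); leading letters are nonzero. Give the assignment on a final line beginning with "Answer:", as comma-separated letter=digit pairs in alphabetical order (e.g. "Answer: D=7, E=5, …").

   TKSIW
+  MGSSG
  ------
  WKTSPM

Step 1. [col 1: W + G ≡ M (mod 10)] G=4 is one option consistent with column 1 (W + G ≡ M (mod 10), carry-in 0) — take it. So G=4.
Step 2. [col 1: W + G ≡ M (mod 10)] no forcing yet in column 1 (carry-in 0); M=5 is free and consistent — try it, so M=5.
Step 3. [col 1: W + G ≡ M (mod 10)] column 1: given G=4, M=5, carry-in 0, and digits 4,5 already taken and all letters distinct, W+G≡M (mod 10) forces W=1, so W=1.
Step 4. [col 2: I + S ≡ P (mod 10)] no forcing yet in column 2 (carry-in 0); I=7 is free and consistent — try it ⇒ I=7.
Step 5. [col 2: I + S ≡ P (mod 10)] column 2 (I + S ≡ P (mod 10), carry-in 0) doesn't pin S yet; pick S=9 and continue. So S=9.
Step 6. [col 2: I + S ≡ P (mod 10)] in column 2 we have I+S≡P with carry-in 0; given I=7, S=9 and digits 1,4,5,7,9 already taken and all letters distinct, that pins P to 6. So P=6.
Step 7. [col 4: K + G ≡ T (mod 10)] no forcing yet in column 4 (carry-in 1); K=3 is free and consistent — try it ⇒ K=3.
Step 8. [col 4: K + G ≡ T (mod 10)] from column 4 (K=3, G=4, carry-in 1, digits 1,3,4,5,6,7,9 already taken and all letters distinct): T must equal 8, so T=8.

Answer: G=4, I=7, K=3, M=5, P=6, S=9, T=8, W=1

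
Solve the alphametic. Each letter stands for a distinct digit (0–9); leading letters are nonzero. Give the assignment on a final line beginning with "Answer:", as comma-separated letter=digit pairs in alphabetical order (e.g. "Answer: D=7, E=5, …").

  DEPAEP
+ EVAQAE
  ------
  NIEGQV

Step 1. [col 1: P + E ≡ V (mod 10)] column 1 (P + E ≡ V (mod 10), carry-in 0) doesn't pin E yet; pick E=6 and continue ⇒ E=6.
Step 2. [col 1: P + E ≡ V (mod 10)] V=3 is one option consistent with column 1 (P + E ≡ V (mod 10), carry-in 0) — take it, so V=3.
Step 3. [col 1: P + E ≡ V (mod 10)] from column 1 (E=6, V=3, carry-in 0, digits 3,6 already taken and all letters distinct): P must equal 7 ⇒ P=7.
Step 4. [col 2: E + A ≡ Q (mod 10)] no forcing yet in column 2 (carry-in 1); Q=5 is free and consistent — try it, so Q=5.
Step 5. [col 2: E + A ≡ Q (mod 10)] from column 2 (E=6, Q=5, carry-in 1, digits 3,5,6,7 already taken and all letters distinct): A must equal 8. So A=8.
Step 6. [col 3: A + Q ≡ G (mod 10)] column 3: given A=8, Q=5, carry-in 1, and digits 3,5,6,7,8 already taken and all letters distinct, A+Q≡G (mod 10) forces G=4. So G=4.
Step 7. [col 5: E + V ≡ I (mod 10)] in column 5 we have E+V≡I with carry-in 1; given E=6, V=3 and digits 3,4,5,6,7,8 already taken and all letters distinct, that pins I to 0. So I=0.
Step 8. [col 6: D + E ≡ N (mod 10)] in column 6 we have D+E≡N with carry-in 1; given E=6 and digits 0,3,4,5,6,7,8 already taken and all letters distinct, that pins D to 2 ⇒ D=2.
Step 9. [col 6: D + E ≡ N (mod 10)] in column 6 we have D+E≡N with carry-in 1; given D=2, E=6 and digits 0,2,3,4,5,6,7,8 already taken and all letters distinct, that pins N to 9 ⇒ N=9.

Answer: A=8, D=2, E=6, G=4, I=0, N=9, P=7, Q=5, V=3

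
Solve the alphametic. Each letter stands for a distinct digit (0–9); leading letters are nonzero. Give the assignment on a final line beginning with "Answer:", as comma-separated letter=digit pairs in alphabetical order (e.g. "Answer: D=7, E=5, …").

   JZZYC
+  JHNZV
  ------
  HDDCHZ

Step 1. [col 1: C + V ≡ Z (mod 10)] V=2 is one option consistent with column 1 (C + V ≡ Z (mod 10), carry-in 0) — take it, so V=2.
Step 2. [col 1: C + V ≡ Z (mod 10)] C=4 is one option consistent with column 1 (C + V ≡ Z (mod 10), carry-in 0) — take it. So C=4.
Step 3. [H] H is the leading digit of a 6-digit sum of two 5-digit numbers; the final carry is exactly 1, so H=1.
Step 4. [col 1: C + V ≡ Z (mod 10)] column 1 reads C+V+carry(0)=Z with C=4, V=2; with digits 1,2,4 already taken and all letters distinct, the only value for Z is 6 ⇒ Z=6.
Step 5. [col 2: Y + Z ≡ H (mod 10)] in column 2 we have Y+Z≡H with carry-in 0; given Z=6, H=1 and digits 1,2,4,6 already taken and all letters distinct, that pins Y to 5. So Y=5.
Step 6. [col 3: Z + N ≡ C (mod 10)] column 3: given Z=6, C=4, carry-in 1, and digits 1,2,4,5,6 already taken and all letters distinct, Z+N≡C (mod 10) forces N=7. So N=7.
Step 7. [col 4: Z + H ≡ D (mod 10)] from column 4 (Z=6, H=1, carry-in 1, digits 1,2,4,5,6,7 already taken and all letters distinct): D must equal 8. So D=8.
Step 8. [col 5: J + J ≡ D (mod 10)] column 5 reads J+J+carry(0)=D with D=8; with digits 1,2,4,5,6,7,8 already taken and all letters distinct, the only value for J is 9, so J=9.

Answer: C=4, D=8, H=1, J=9, N=7, V=2, Y=5, Z=6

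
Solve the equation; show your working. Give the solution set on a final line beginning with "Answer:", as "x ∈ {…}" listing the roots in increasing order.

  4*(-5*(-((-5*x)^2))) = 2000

Step 1. [4*(-5*(-((-5*x)^2))) = 2000] 4·(inner) — divide through by 4 ⇒ div: -5*(-((-5*x)^2)) = 500.
Step 2. [-5*(-((-5*x)^2)) = 500] leading coefficient -5: divide by -5. So div: -((-5*x)^2) = -100.
Step 3. [-((-5*x)^2) = -100] LHS negated; negate both sides. So neg: (-5*x)^2 = 100.
Step 4. [(-5*x)^2 = 100] LHS squared, RHS 100 ≥ 0: apply √ (±), so sqrt: -5*x = 10 or -10.
Step 5. [-5*x = 10 or -10] divide by the outer -5, so div: x = -2 or 2.

Answer: x ∈ {-2, 2}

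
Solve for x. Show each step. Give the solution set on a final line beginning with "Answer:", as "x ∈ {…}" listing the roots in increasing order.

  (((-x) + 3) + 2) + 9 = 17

Step 1. [(((-x) + 3) + 2) + 9 = 17] peel the +9: subtract 9 from each side, so sub: ((-x) + 3) + 2 = 8.
Step 2. [((-x) + 3) + 2 = 8] the outer +2 inverts by subtracting 2 ⇒ sub: (-x) + 3 = 6.
Step 3. [(-x) + 3 = 6] subtract 3: x sits inside (… + 3), so sub: -x = 3.
Step 4. [-x = 3] flip signs both sides ⇒ neg: x = -3.

Answer: x ∈ {-3}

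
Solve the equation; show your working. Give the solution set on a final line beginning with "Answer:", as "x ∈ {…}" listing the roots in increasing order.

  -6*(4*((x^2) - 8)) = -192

Step 1. [-6*(4*((x^2) - 8)) = -192] -6 out front; divide by -6 ⇒ div: 4*((x^2) - 8) = 32.
Step 2. [4*((x^2) - 8) = 32] leading coefficient 4: divide by 4, so div: (x^2) - 8 = 8.
Step 3. [(x^2) - 8 = 8] -8 is outermost — add 8 both sides, so sub: x^2 = 16.
Step 4. [x^2 = 16] √ both sides: 16 ≥ 0 gives two branches, so sqrt: x = 4 or -4.

Answer: x ∈ {-4, 4}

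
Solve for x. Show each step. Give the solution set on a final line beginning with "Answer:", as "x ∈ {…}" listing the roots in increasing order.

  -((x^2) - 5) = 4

Step 1. [-((x^2) - 5) = 4] leading − — multiply by −1, so neg: (x^2) - 5 = -4.
Step 2. [(x^2) - 5 = -4] peel the -5: add 5 from each side, so sub: x^2 = 1.
Step 3. [x^2 = 1] √ both sides: 1 ≥ 0 gives two branches, so sqrt: x = 1 or -1.

Answer: x ∈ {-1, 1}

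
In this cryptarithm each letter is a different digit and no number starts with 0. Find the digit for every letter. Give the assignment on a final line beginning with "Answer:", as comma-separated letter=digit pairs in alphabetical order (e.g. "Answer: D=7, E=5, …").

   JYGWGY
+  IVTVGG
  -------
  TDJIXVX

Step 1. [col 1: Y + G ≡ X (mod 10)] several values work for X in column 1 (Y + G ≡ X (mod 10), carry-in 0); try X=6 ⇒ X=6.
Step 2. [col 1: Y + G ≡ X (mod 10)] column 1 (Y + G ≡ X (mod 10), carry-in 0) doesn't pin G yet; pick G=7 and continue, so G=7.
Step 3. [T] the sum has 7 digits but both addends have 6; that extra leading digit T is the final carry, namely 1, so T=1.
Step 4. [col 1: Y + G ≡ X (mod 10)] from column 1 (G=7, X=6, carry-in 0, digits 1,6,7 already taken and all letters distinct): Y must equal 9. So Y=9.
Step 5. [col 2: G + G ≡ V (mod 10)] from column 2 (G=7, carry-in 1, digits 1,6,7,9 already taken and all letters distinct): V must equal 5, so V=5.
Step 6. [col 3: W + V ≡ X (mod 10)] in column 3 we have W+V≡X with carry-in 1; given V=5, X=6 and digits 1,5,6,7,9 already taken and all letters distinct, that pins W to 0. So W=0.
Step 7. [col 4: G + T ≡ I (mod 10)] column 4 reads G+T+carry(0)=I with G=7, T=1; with digits 0,1,5,6,7,9 already taken and all letters distinct, the only value for I is 8 ⇒ I=8.
Step 8. [col 5: Y + V ≡ J (mod 10)] column 5 reads Y+V+carry(0)=J with Y=9, V=5; with digits 0,1,5,6,7,8,9 already taken and all letters distinct, the only value for J is 4 ⇒ J=4.
Step 9. [col 6: J + I ≡ D (mod 10)] from column 6 (J=4, I=8, carry-in 1, digits 0,1,4,5,6,7,8,9 already taken and all letters distinct): D must equal 3. So D=3.

Answer: D=3, G=7, I=8, J=4, T=1, V=5, W=0, X=6, Y=9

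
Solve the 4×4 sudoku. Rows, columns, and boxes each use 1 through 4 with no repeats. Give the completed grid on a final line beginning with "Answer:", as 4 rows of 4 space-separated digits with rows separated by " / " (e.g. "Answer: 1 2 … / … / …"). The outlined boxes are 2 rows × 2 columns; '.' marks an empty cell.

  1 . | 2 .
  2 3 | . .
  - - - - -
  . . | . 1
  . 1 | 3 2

Step 1. [r3c3∈{4}] r3c3 is down to just 4 ⇒ r3c3=4.
Step 2. [r2c4∈{4}] only 4 remains possible at r2c4 ⇒ r2c4=4.
Step 3. [r3c1∈{3}] r3c1's peers cover all but 3 ⇒ r3c1=3.
Step 4. [r1c2∈{4}] only 4 remains possible at r1c2. So r1c2=4.
Step 5. [r2c3∈{1}] r2c3 is down to just 1, so r2c3=1.
Step 6. [r4c1∈{4}] r4c1's peers cover all but 4 ⇒ r4c1=4.
Step 7. [r1c4∈{3}] only 3 remains possible at r1c4 ⇒ r1c4=3.
Step 8. [r3c2∈{2}] r3c2 has the single candidate 2 ⇒ r3c2=2.

Answer: 1 4 2 3 / 2 3 1 4 / 3 2 4 1 / 4 1 3 2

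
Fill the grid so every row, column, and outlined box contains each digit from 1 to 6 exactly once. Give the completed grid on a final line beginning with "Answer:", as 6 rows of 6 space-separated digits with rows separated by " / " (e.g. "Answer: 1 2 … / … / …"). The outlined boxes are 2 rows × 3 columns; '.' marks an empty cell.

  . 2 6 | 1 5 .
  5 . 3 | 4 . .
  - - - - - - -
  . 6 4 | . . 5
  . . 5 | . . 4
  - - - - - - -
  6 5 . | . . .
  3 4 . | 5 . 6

Step 1. [r5c6∈{1,2,3}] 1 has one home in col 6: r5c6, so r5c6=1.
Step 2. [r6c5∈{2}] r6c5 has the single candidate 2 ⇒ r6c5=2.
Step 3. [r4c4∈{2,3,6}] across col 4, 6 lands solely at r4c4, so r4c4=6.
Step 4. [r4c2∈{1,3}] across col 2, 3 lands solely at r4c2. So r4c2=3.
Step 5. [r4c1∈{1,2}] row 4 places 2 nowhere but r4c1. So r4c1=2.
Step 6. [r5c4∈{3}] r5c4 has the single candidate 3. So r5c4=3.
Step 7. [r3c5∈{1,3}] in row 3, 3 fits only at r3c5. So r3c5=3.
Step 8. [r2c5∈{6}] r2c5 is down to just 6, so r2c5=6.
Step 9. [r4c5∈{1}] r4c5 has the single candidate 1. So r4c5=1.
Step 10. [r2c2∈{1}] only 1 remains possible at r2c2, so r2c2=1.
Step 11. [r1c1∈{4}] r1c1's peers cover all but 4 ⇒ r1c1=4.
Step 12. [r5c3∈{2}] nothing but 2 survives at r5c3. So r5c3=2.
Step 13. [r2c6∈{2}] r2c6 is down to just 2 ⇒ r2c6=2.
Step 14. [r5c5∈{4}] r5c5's peers cover all but 4. So r5c5=4.
Step 15. [r1c6∈{3}] only 3 remains possible at r1c6 ⇒ r1c6=3.
Step 16. [r6c3∈{1}] only 1 remains possible at r6c3 ⇒ r6c3=1.
Step 17. [r3c4∈{2}] r3c4 has the single candidate 2. So r3c4=2.
Step 18. [r3c1∈{1}] only 1 remains possible at r3c1 ⇒ r3c1=1.

Answer: 4 2 6 1 5 3 / 5 1 3 4 6 2 / 1 6 4 2 3 5 / 2 3 5 6 1 4 / 6 5 2 3 4 1 / 3 4 1 5 2 6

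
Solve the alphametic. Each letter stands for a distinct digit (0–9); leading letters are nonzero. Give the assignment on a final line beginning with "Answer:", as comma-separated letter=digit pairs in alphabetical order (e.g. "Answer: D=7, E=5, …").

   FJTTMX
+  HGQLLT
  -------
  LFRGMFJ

Step 1. [col 1: X + T ≡ J (mod 10)] several values work for J in column 1 (X + T ≡ J (mod 10), carry-in 0); try J=7 ⇒ J=7.
Step 2. [col 1: X + T ≡ J (mod 10)] no forcing yet in column 1 (carry-in 0); T=4 is free and consistent — try it ⇒ T=4.
Step 3. [L] L is the leading digit of a 7-digit sum of two 6-digit numbers; the final carry is exactly 1. So L=1.
Step 4. [col 1: X + T ≡ J (mod 10)] in column 1 we have X+T≡J with carry-in 0; given T=4, J=7 and digits 1,4,7 already taken and all letters distinct, that pins X to 3 ⇒ X=3.
Step 5. [col 2: M + L ≡ F (mod 10)] no forcing yet in column 2 (carry-in 0); F=6 is free and consistent — try it. So F=6.
Step 6. [col 2: M + L ≡ F (mod 10)] from column 2 (L=1, F=6, carry-in 0, digits 1,3,4,6,7 already taken and all letters distinct): M must equal 5 ⇒ M=5.
Step 7. [col 4: T + Q ≡ G (mod 10)] column 4 reads T+Q+carry(0)=G with T=4; with digits 1,3,4,5,6,7 already taken and all letters distinct, the only value for G is 2 ⇒ G=2.
Step 8. [col 4: T + Q ≡ G (mod 10)] column 4 reads T+Q+carry(0)=G with T=4, G=2; with digits 1,2,3,4,5,6,7 already taken and all letters distinct, the only value for Q is 8 ⇒ Q=8.
Step 9. [col 5: J + G ≡ R (mod 10)] column 5 reads J+G+carry(1)=R with J=7, G=2; with digits 1,2,3,4,5,6,7,8 already taken and all letters distinct, the only value for R is 0 ⇒ R=0.
Step 10. [col 6: F + H ≡ F (mod 10)] column 6: given F=6, carry-in 1, and digits 0,1,2,3,4,5,6,7,8 already taken and all letters distinct, F+H≡F (mod 10) forces H=9, so H=9.

Answer: F=6, G=2, H=9, J=7, L=1, M=5, Q=8, R=0, T=4, X=3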